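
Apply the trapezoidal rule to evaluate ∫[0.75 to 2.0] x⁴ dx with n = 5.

f(x) = x⁴
a = 0.75, b = 2.0, n = 5
h = (b - a)/n = 0.250000

Trapezoidal rule: (h/2)[f(x₀) + 2f(x₁) + 2f(x₂) + ... + f(xₙ)]

x_0 = 0.7500, f(x_0) = 0.316406, coefficient = 1
x_1 = 1.0000, f(x_1) = 1.000000, coefficient = 2
x_2 = 1.2500, f(x_2) = 2.441406, coefficient = 2
x_3 = 1.5000, f(x_3) = 5.062500, coefficient = 2
x_4 = 1.7500, f(x_4) = 9.378906, coefficient = 2
x_5 = 2.0000, f(x_5) = 16.000000, coefficient = 1

I ≈ (0.250000/2) × 52.082031 = 6.510254
Exact value: 6.352539
Error: 0.157715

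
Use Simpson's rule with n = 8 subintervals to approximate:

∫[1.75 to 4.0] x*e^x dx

f(x) = x*e^x
a = 1.75, b = 4.0, n = 8
h = (b - a)/n = 0.281250

Simpson's rule: (h/3)[f(x₀) + 4f(x₁) + 2f(x₂) + ... + f(xₙ)]

x_0 = 1.7500, f(x_0) = 10.070555, coefficient = 1
x_1 = 2.0312, f(x_1) = 15.485458, coefficient = 4
x_2 = 2.3125, f(x_2) = 23.355423, coefficient = 2
x_3 = 2.5938, f(x_3) = 34.703991, coefficient = 4
x_4 = 2.8750, f(x_4) = 50.960594, coefficient = 2
x_5 = 3.1562, f(x_5) = 74.116236, coefficient = 4
x_6 = 3.4375, f(x_6) = 106.937491, coefficient = 2
x_7 = 3.7188, f(x_7) = 153.260270, coefficient = 4
x_8 = 4.0000, f(x_8) = 218.392600, coefficient = 1

I ≈ (0.281250/3) × 1701.233991 = 159.490687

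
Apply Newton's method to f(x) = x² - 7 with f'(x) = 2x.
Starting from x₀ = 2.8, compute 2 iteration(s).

f(x) = x² - 7
f'(x) = 2x
x₀ = 2.8

Newton-Raphson formula: x_{n+1} = x_n - f(x_n)/f'(x_n)

Iteration 1:
  f(2.800000) = 0.840000
  f'(2.800000) = 5.600000
  x_1 = 2.800000 - 0.840000/5.600000 = 2.650000
Iteration 2:
  f(2.650000) = 0.022500
  f'(2.650000) = 5.300000
  x_2 = 2.650000 - 0.022500/5.300000 = 2.645755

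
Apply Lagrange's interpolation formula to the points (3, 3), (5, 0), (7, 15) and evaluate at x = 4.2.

Lagrange interpolation formula:
P(x) = Σ yᵢ × Lᵢ(x)
where Lᵢ(x) = Π_{j≠i} (x - xⱼ)/(xᵢ - xⱼ)

L_0(4.2) = (4.2 - 5)/(3 - 5) × (4.2 - 7)/(3 - 7) = 0.280000
L_1(4.2) = (4.2 - 3)/(5 - 3) × (4.2 - 7)/(5 - 7) = 0.840000
L_2(4.2) = (4.2 - 3)/(7 - 3) × (4.2 - 5)/(7 - 5) = -0.120000

P(4.2) = 3×L_0(4.2) + 0×L_1(4.2) + 15×L_2(4.2)
P(4.2) = -0.960000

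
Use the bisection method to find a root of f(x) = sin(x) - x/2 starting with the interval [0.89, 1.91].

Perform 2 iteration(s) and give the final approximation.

f(x) = sin(x) - x/2
Initial interval: [0.89, 1.91]

Iteration 1:
  c_1 = (0.890000 + 1.910000)/2 = 1.400000
  f(c_1) = f(1.400000) = 0.285450
  f(a) × f(c) ≥ 0, new interval: [1.400000, 1.910000]
Iteration 2:
  c_2 = (1.400000 + 1.910000)/2 = 1.655000
  f(c_2) = f(1.655000) = 0.168957
  f(a) × f(c) ≥ 0, new interval: [1.655000, 1.910000]

After 2 iteration(s), the approximation is c_2 = 1.655000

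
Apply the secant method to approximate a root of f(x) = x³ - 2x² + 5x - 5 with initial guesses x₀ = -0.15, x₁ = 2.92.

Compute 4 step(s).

f(x) = x³ - 2x² + 5x - 5
x₀ = -0.15, x₁ = 2.92

Secant formula: x_{n+1} = x_n - f(x_n)(x_n - x_{n-1})/(f(x_n) - f(x_{n-1}))

Iteration 1:
  f(-0.150000) = -5.798375
  f(2.920000) = 17.444288
  x_2 = 2.920000 - 17.444288×(2.920000 - (-0.150000))/(17.444288 - (-5.798375))
       = 0.615877
Iteration 2:
  f(2.920000) = 17.444288
  f(0.615877) = -2.445621
  x_3 = 0.615877 - (-2.445621)×(0.615877 - 2.920000)/(-2.445621 - 17.444288)
       = 0.899187
Iteration 3:
  f(0.615877) = -2.445621
  f(0.899187) = -1.394115
  x_4 = 0.899187 - (-1.394115)×(0.899187 - 0.615877)/(-1.394115 - (-2.445621))
       = 1.274807
Iteration 4:
  f(0.899187) = -1.394115
  f(1.274807) = 0.195499
  x_5 = 1.274807 - 0.195499×(1.274807 - 0.899187)/(0.195499 - (-1.394115))
       = 1.228611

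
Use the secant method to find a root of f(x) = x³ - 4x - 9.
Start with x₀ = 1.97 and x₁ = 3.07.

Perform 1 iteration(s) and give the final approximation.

f(x) = x³ - 4x - 9
x₀ = 1.97, x₁ = 3.07

Secant formula: x_{n+1} = x_n - f(x_n)(x_n - x_{n-1})/(f(x_n) - f(x_{n-1}))

Iteration 1:
  f(1.970000) = -9.234627
  f(3.070000) = 7.654443
  x_2 = 3.070000 - 7.654443×(3.070000 - 1.970000)/(7.654443 - (-9.234627))
       = 2.571459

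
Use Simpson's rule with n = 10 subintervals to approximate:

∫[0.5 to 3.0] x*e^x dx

f(x) = x*e^x
a = 0.5, b = 3.0, n = 10
h = (b - a)/n = 0.250000

Simpson's rule: (h/3)[f(x₀) + 4f(x₁) + 2f(x₂) + ... + f(xₙ)]

x_0 = 0.5000, f(x_0) = 0.824361, coefficient = 1
x_1 = 0.7500, f(x_1) = 1.587750, coefficient = 4
x_2 = 1.0000, f(x_2) = 2.718282, coefficient = 2
x_3 = 1.2500, f(x_3) = 4.362929, coefficient = 4
x_4 = 1.5000, f(x_4) = 6.722534, coefficient = 2
x_5 = 1.7500, f(x_5) = 10.070555, coefficient = 4
x_6 = 2.0000, f(x_6) = 14.778112, coefficient = 2
x_7 = 2.2500, f(x_7) = 21.347406, coefficient = 4
x_8 = 2.5000, f(x_8) = 30.456235, coefficient = 2
x_9 = 2.7500, f(x_9) = 43.017238, coefficient = 4
x_10 = 3.0000, f(x_10) = 60.256611, coefficient = 1

I ≈ (0.250000/3) × 491.974803 = 40.997900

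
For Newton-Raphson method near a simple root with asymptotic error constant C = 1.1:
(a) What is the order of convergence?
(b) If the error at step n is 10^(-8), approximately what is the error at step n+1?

(a) Newton-Raphson has quadratic (order 2) convergence near simple roots.
    This means |e_{n+1}| ≈ C|e_n|².

(b) With |e_n| = 10^(-8) and C = 1.1:
    |e_{n+1}| ≈ 1.1 × (10^(-8))² = 1.1 × 10^(-16)

(a) 2 (quadratic); (b) |e_{n+1}| ≈ 1.100e-16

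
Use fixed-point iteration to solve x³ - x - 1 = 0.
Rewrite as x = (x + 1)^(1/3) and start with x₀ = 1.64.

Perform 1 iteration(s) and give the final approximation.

Equation: x³ - x - 1 = 0
Fixed-point form: x = (x + 1)^(1/3)
x₀ = 1.64

x_1 = g(1.640000) = 1.382085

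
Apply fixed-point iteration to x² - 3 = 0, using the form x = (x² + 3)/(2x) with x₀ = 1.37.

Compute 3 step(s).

Equation: x² - 3 = 0
Fixed-point form: x = (x² + 3)/(2x)
x₀ = 1.37

x_1 = g(1.370000) = 1.779891
x_2 = g(1.779891) = 1.732694
x_3 = g(1.732694) = 1.732051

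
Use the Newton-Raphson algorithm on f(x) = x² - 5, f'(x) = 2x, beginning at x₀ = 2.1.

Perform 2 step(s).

f(x) = x² - 5
f'(x) = 2x
x₀ = 2.1

Newton-Raphson formula: x_{n+1} = x_n - f(x_n)/f'(x_n)

Iteration 1:
  f(2.100000) = -0.590000
  f'(2.100000) = 4.200000
  x_1 = 2.100000 - (-0.590000)/4.200000 = 2.240476
Iteration 2:
  f(2.240476) = 0.019734
  f'(2.240476) = 4.480952
  x_2 = 2.240476 - 0.019734/4.480952 = 2.236072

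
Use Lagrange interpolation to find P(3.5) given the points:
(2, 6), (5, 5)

Lagrange interpolation formula:
P(x) = Σ yᵢ × Lᵢ(x)
where Lᵢ(x) = Π_{j≠i} (x - xⱼ)/(xᵢ - xⱼ)

L_0(3.5) = (3.5 - 5)/(2 - 5) = 0.500000
L_1(3.5) = (3.5 - 2)/(5 - 2) = 0.500000

P(3.5) = 6×L_0(3.5) + 5×L_1(3.5)
P(3.5) = 5.500000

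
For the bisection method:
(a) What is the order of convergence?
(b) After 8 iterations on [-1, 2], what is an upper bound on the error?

(a) Bisection has linear (order 1) convergence; the error is halved each step.

(b) Error bound = (b-a)/2^n = (2 - (-1))/2^{8}
    = 3/2^{8}

(a) 1 (linear); (b) error ≤ 1.17e-02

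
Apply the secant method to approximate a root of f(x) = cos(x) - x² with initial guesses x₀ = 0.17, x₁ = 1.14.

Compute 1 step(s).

f(x) = cos(x) - x²
x₀ = 0.17, x₁ = 1.14

Secant formula: x_{n+1} = x_n - f(x_n)(x_n - x_{n-1})/(f(x_n) - f(x_{n-1}))

Iteration 1:
  f(0.170000) = 0.956685
  f(1.140000) = -0.882005
  x_2 = 1.140000 - (-0.882005)×(1.140000 - 0.170000)/(-0.882005 - 0.956685)
       = 0.674699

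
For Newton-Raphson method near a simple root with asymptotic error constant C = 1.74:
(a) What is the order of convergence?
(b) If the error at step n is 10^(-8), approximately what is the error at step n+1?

(a) Newton-Raphson has quadratic (order 2) convergence near simple roots.
    This means |e_{n+1}| ≈ C|e_n|².

(b) With |e_n| = 10^(-8) and C = 1.74:
    |e_{n+1}| ≈ 1.74 × (10^(-8))² = 1.74 × 10^(-16)

(a) 2 (quadratic); (b) |e_{n+1}| ≈ 1.740e-16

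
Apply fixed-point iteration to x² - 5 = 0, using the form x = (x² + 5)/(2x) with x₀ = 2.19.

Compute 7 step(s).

Equation: x² - 5 = 0
Fixed-point form: x = (x² + 5)/(2x)
x₀ = 2.19

x_1 = g(2.190000) = 2.236553
x_2 = g(2.236553) = 2.236068
x_3 = g(2.236068) = 2.236068
x_4 = g(2.236068) = 2.236068
x_5 = g(2.236068) = 2.236068
x_6 = g(2.236068) = 2.236068
x_7 = g(2.236068) = 2.236068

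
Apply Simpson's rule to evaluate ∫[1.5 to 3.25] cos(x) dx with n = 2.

f(x) = cos(x)
a = 1.5, b = 3.25, n = 2
h = (b - a)/n = 0.875000

Simpson's rule: (h/3)[f(x₀) + 4f(x₁) + 2f(x₂) + ... + f(xₙ)]

x_0 = 1.5000, f(x_0) = 0.070737, coefficient = 1
x_1 = 2.3750, f(x_1) = -0.720278, coefficient = 4
x_2 = 3.2500, f(x_2) = -0.994130, coefficient = 1

I ≈ (0.875000/3) × -3.804506 = -1.109648
Exact value: -1.105690
Error: 0.003958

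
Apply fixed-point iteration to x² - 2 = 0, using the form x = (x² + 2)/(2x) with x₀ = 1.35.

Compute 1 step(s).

Equation: x² - 2 = 0
Fixed-point form: x = (x² + 2)/(2x)
x₀ = 1.35

x_1 = g(1.350000) = 1.415741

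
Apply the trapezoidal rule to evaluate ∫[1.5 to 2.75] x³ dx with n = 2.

f(x) = x³
a = 1.5, b = 2.75, n = 2
h = (b - a)/n = 0.625000

Trapezoidal rule: (h/2)[f(x₀) + 2f(x₁) + 2f(x₂) + ... + f(xₙ)]

x_0 = 1.5000, f(x_0) = 3.375000, coefficient = 1
x_1 = 2.1250, f(x_1) = 9.595703, coefficient = 2
x_2 = 2.7500, f(x_2) = 20.796875, coefficient = 1

I ≈ (0.625000/2) × 43.363281 = 13.551025
Exact value: 13.032227
Error: 0.518799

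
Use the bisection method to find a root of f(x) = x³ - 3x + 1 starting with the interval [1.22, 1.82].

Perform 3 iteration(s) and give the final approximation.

f(x) = x³ - 3x + 1
Initial interval: [1.22, 1.82]

Iteration 1:
  c_1 = (1.220000 + 1.820000)/2 = 1.520000
  f(c_1) = f(1.520000) = -0.048192
  f(a) × f(c) ≥ 0, new interval: [1.520000, 1.820000]
Iteration 2:
  c_2 = (1.520000 + 1.820000)/2 = 1.670000
  f(c_2) = f(1.670000) = 0.647463
  f(a) × f(c) < 0, new interval: [1.520000, 1.670000]
Iteration 3:
  c_3 = (1.520000 + 1.670000)/2 = 1.595000
  f(c_3) = f(1.595000) = 0.272720
  f(a) × f(c) < 0, new interval: [1.520000, 1.595000]

After 3 iteration(s), the approximation is c_3 = 1.595000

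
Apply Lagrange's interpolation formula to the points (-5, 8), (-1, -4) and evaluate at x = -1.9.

Lagrange interpolation formula:
P(x) = Σ yᵢ × Lᵢ(x)
where Lᵢ(x) = Π_{j≠i} (x - xⱼ)/(xᵢ - xⱼ)

L_0(-1.9) = (-1.9 - (-1))/(-5 - (-1)) = 0.225000
L_1(-1.9) = (-1.9 - (-5))/(-1 - (-5)) = 0.775000

P(-1.9) = 8×L_0(-1.9) + (-4)×L_1(-1.9)
P(-1.9) = -1.300000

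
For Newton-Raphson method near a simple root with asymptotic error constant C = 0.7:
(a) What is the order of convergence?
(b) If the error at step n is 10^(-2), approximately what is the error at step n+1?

(a) Newton-Raphson has quadratic (order 2) convergence near simple roots.
    This means |e_{n+1}| ≈ C|e_n|².

(b) With |e_n| = 10^(-2) and C = 0.7:
    |e_{n+1}| ≈ 0.7 × (10^(-2))² = 0.7 × 10^(-4)

(a) 2 (quadratic); (b) |e_{n+1}| ≈ 7.000e-05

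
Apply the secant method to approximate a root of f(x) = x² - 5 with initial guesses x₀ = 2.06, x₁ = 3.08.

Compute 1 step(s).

f(x) = x² - 5
x₀ = 2.06, x₁ = 3.08

Secant formula: x_{n+1} = x_n - f(x_n)(x_n - x_{n-1})/(f(x_n) - f(x_{n-1}))

Iteration 1:
  f(2.060000) = -0.756400
  f(3.080000) = 4.486400
  x_2 = 3.080000 - 4.486400×(3.080000 - 2.060000)/(4.486400 - (-0.756400))
       = 2.207160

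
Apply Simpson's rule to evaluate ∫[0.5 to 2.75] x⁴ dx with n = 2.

f(x) = x⁴
a = 0.5, b = 2.75, n = 2
h = (b - a)/n = 1.125000

Simpson's rule: (h/3)[f(x₀) + 4f(x₁) + 2f(x₂) + ... + f(xₙ)]

x_0 = 0.5000, f(x_0) = 0.062500, coefficient = 1
x_1 = 1.6250, f(x_1) = 6.972900, coefficient = 4
x_2 = 2.7500, f(x_2) = 57.191406, coefficient = 1

I ≈ (1.125000/3) × 85.145508 = 31.929565
Exact value: 31.449023
Error: 0.480542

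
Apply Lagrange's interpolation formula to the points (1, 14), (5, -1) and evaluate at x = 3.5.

Lagrange interpolation formula:
P(x) = Σ yᵢ × Lᵢ(x)
where Lᵢ(x) = Π_{j≠i} (x - xⱼ)/(xᵢ - xⱼ)

L_0(3.5) = (3.5 - 5)/(1 - 5) = 0.375000
L_1(3.5) = (3.5 - 1)/(5 - 1) = 0.625000

P(3.5) = 14×L_0(3.5) + (-1)×L_1(3.5)
P(3.5) = 4.625000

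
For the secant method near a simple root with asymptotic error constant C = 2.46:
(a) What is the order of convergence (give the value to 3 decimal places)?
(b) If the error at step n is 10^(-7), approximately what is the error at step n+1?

(a) Secant method has superlinear convergence with order φ = (1+√5)/2 ≈ 1.618.
    This means |e_{n+1}| ≈ C|e_n|^1.618.

(b) With |e_n| = 10^(-7) and C = 2.46:
    |e_{n+1}| ≈ 2.46 × (10^(-7))^1.618 = 2.46 × 10^(-11.33)

(a) ≈ 1.618 (golden ratio); (b) |e_{n+1}| ≈ 1.161e-11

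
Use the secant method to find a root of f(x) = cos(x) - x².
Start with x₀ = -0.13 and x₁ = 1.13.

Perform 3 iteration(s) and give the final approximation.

f(x) = cos(x) - x²
x₀ = -0.13, x₁ = 1.13

Secant formula: x_{n+1} = x_n - f(x_n)(x_n - x_{n-1})/(f(x_n) - f(x_{n-1}))

Iteration 1:
  f(-0.130000) = 0.974662
  f(1.130000) = -0.850240
  x_2 = 1.130000 - (-0.850240)×(1.130000 - (-0.130000))/(-0.850240 - 0.974662)
       = 0.542953
Iteration 2:
  f(1.130000) = -0.850240
  f(0.542953) = 0.561388
  x_3 = 0.542953 - 0.561388×(0.542953 - 1.130000)/(0.561388 - (-0.850240))
       = 0.776415
Iteration 3:
  f(0.542953) = 0.561388
  f(0.776415) = 0.110610
  x_4 = 0.776415 - 0.110610×(0.776415 - 0.542953)/(0.110610 - 0.561388)
       = 0.833701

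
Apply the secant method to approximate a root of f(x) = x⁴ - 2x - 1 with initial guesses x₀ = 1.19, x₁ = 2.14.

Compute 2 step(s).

f(x) = x⁴ - 2x - 1
x₀ = 1.19, x₁ = 2.14

Secant formula: x_{n+1} = x_n - f(x_n)(x_n - x_{n-1})/(f(x_n) - f(x_{n-1}))

Iteration 1:
  f(1.190000) = -1.374661
  f(2.140000) = 15.692736
  x_2 = 2.140000 - 15.692736×(2.140000 - 1.190000)/(15.692736 - (-1.374661))
       = 1.266516
Iteration 2:
  f(2.140000) = 15.692736
  f(1.266516) = -0.960015
  x_3 = 1.266516 - (-0.960015)×(1.266516 - 2.140000)/(-0.960015 - 15.692736)
       = 1.316871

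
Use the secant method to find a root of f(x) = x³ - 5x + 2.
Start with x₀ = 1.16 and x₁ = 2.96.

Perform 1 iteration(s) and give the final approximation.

f(x) = x³ - 5x + 2
x₀ = 1.16, x₁ = 2.96

Secant formula: x_{n+1} = x_n - f(x_n)(x_n - x_{n-1})/(f(x_n) - f(x_{n-1}))

Iteration 1:
  f(1.160000) = -2.239104
  f(2.960000) = 13.134336
  x_2 = 2.960000 - 13.134336×(2.960000 - 1.160000)/(13.134336 - (-2.239104))
       = 1.422166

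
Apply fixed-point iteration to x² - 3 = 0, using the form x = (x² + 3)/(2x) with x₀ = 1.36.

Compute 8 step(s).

Equation: x² - 3 = 0
Fixed-point form: x = (x² + 3)/(2x)
x₀ = 1.36

x_1 = g(1.360000) = 1.782941
x_2 = g(1.782941) = 1.732777
x_3 = g(1.732777) = 1.732051
x_4 = g(1.732051) = 1.732051
x_5 = g(1.732051) = 1.732051
x_6 = g(1.732051) = 1.732051
x_7 = g(1.732051) = 1.732051
x_8 = g(1.732051) = 1.732051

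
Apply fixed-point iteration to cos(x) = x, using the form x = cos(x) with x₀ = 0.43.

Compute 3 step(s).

Equation: cos(x) = x
Fixed-point form: x = cos(x)
x₀ = 0.43

x_1 = g(0.430000) = 0.908966
x_2 = g(0.908966) = 0.614562
x_3 = g(0.614562) = 0.817026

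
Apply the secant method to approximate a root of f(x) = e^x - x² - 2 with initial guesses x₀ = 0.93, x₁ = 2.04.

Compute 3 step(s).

f(x) = e^x - x² - 2
x₀ = 0.93, x₁ = 2.04

Secant formula: x_{n+1} = x_n - f(x_n)(x_n - x_{n-1})/(f(x_n) - f(x_{n-1}))

Iteration 1:
  f(0.930000) = -0.330391
  f(2.040000) = 1.529009
  x_2 = 2.040000 - 1.529009×(2.040000 - 0.930000)/(1.529009 - (-0.330391))
       = 1.127232
Iteration 2:
  f(2.040000) = 1.529009
  f(1.127232) = -0.183552
  x_3 = 1.127232 - (-0.183552)×(1.127232 - 2.040000)/(-0.183552 - 1.529009)
       = 1.225063
Iteration 3:
  f(1.127232) = -0.183552
  f(1.225063) = -0.096399
  x_4 = 1.225063 - (-0.096399)×(1.225063 - 1.127232)/(-0.096399 - (-0.183552))
       = 1.333272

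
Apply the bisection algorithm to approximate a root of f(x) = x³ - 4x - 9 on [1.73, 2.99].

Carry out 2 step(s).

f(x) = x³ - 4x - 9
Initial interval: [1.73, 2.99]

Iteration 1:
  c_1 = (1.730000 + 2.990000)/2 = 2.360000
  f(c_1) = f(2.360000) = -5.295744
  f(a) × f(c) ≥ 0, new interval: [2.360000, 2.990000]
Iteration 2:
  c_2 = (2.360000 + 2.990000)/2 = 2.675000
  f(c_2) = f(2.675000) = -0.558703
  f(a) × f(c) ≥ 0, new interval: [2.675000, 2.990000]

After 2 iteration(s), the approximation is c_2 = 2.675000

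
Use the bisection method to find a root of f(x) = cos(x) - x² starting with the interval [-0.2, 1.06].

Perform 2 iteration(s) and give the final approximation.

f(x) = cos(x) - x²
Initial interval: [-0.2, 1.06]

Iteration 1:
  c_1 = (-0.200000 + 1.060000)/2 = 0.430000
  f(c_1) = f(0.430000) = 0.724066
  f(a) × f(c) ≥ 0, new interval: [0.430000, 1.060000]
Iteration 2:
  c_2 = (0.430000 + 1.060000)/2 = 0.745000
  f(c_2) = f(0.745000) = 0.180063
  f(a) × f(c) ≥ 0, new interval: [0.745000, 1.060000]

After 2 iteration(s), the approximation is c_2 = 0.745000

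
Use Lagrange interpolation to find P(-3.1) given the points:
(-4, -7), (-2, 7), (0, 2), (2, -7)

Lagrange interpolation formula:
P(x) = Σ yᵢ × Lᵢ(x)
where Lᵢ(x) = Π_{j≠i} (x - xⱼ)/(xᵢ - xⱼ)

L_0(-3.1) = (-3.1 - (-2))/(-4 - (-2)) × (-3.1 - 0)/(-4 - 0) × (-3.1 - 2)/(-4 - 2) = 0.362313
L_1(-3.1) = (-3.1 - (-4))/(-2 - (-4)) × (-3.1 - 0)/(-2 - 0) × (-3.1 - 2)/(-2 - 2) = 0.889312
L_2(-3.1) = (-3.1 - (-4))/(0 - (-4)) × (-3.1 - (-2))/(0 - (-2)) × (-3.1 - 2)/(0 - 2) = -0.315562
L_3(-3.1) = (-3.1 - (-4))/(2 - (-4)) × (-3.1 - (-2))/(2 - (-2)) × (-3.1 - 0)/(2 - 0) = 0.063938

P(-3.1) = (-7)×L_0(-3.1) + 7×L_1(-3.1) + 2×L_2(-3.1) + (-7)×L_3(-3.1)
P(-3.1) = 2.610312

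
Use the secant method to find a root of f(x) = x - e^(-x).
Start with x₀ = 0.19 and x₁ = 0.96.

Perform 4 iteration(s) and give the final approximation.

f(x) = x - e^(-x)
x₀ = 0.19, x₁ = 0.96

Secant formula: x_{n+1} = x_n - f(x_n)(x_n - x_{n-1})/(f(x_n) - f(x_{n-1}))

Iteration 1:
  f(0.190000) = -0.636959
  f(0.960000) = 0.577107
  x_2 = 0.960000 - 0.577107×(0.960000 - 0.190000)/(0.577107 - (-0.636959))
       = 0.593980
Iteration 2:
  f(0.960000) = 0.577107
  f(0.593980) = 0.041855
  x_3 = 0.593980 - 0.041855×(0.593980 - 0.960000)/(0.041855 - 0.577107)
       = 0.565359
Iteration 3:
  f(0.593980) = 0.041855
  f(0.565359) = -0.002798
  x_4 = 0.565359 - (-0.002798)×(0.565359 - 0.593980)/(-0.002798 - 0.041855)
       = 0.567152
Iteration 4:
  f(0.565359) = -0.002798
  f(0.567152) = 0.000014
  x_5 = 0.567152 - 0.000014×(0.567152 - 0.565359)/(0.000014 - (-0.002798))
       = 0.567143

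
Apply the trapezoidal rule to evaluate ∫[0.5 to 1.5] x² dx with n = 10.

f(x) = x²
a = 0.5, b = 1.5, n = 10
h = (b - a)/n = 0.100000

Trapezoidal rule: (h/2)[f(x₀) + 2f(x₁) + 2f(x₂) + ... + f(xₙ)]

x_0 = 0.5000, f(x_0) = 0.250000, coefficient = 1
x_1 = 0.6000, f(x_1) = 0.360000, coefficient = 2
x_2 = 0.7000, f(x_2) = 0.490000, coefficient = 2
x_3 = 0.8000, f(x_3) = 0.640000, coefficient = 2
x_4 = 0.9000, f(x_4) = 0.810000, coefficient = 2
x_5 = 1.0000, f(x_5) = 1.000000, coefficient = 2
x_6 = 1.1000, f(x_6) = 1.210000, coefficient = 2
x_7 = 1.2000, f(x_7) = 1.440000, coefficient = 2
x_8 = 1.3000, f(x_8) = 1.690000, coefficient = 2
x_9 = 1.4000, f(x_9) = 1.960000, coefficient = 2
x_10 = 1.5000, f(x_10) = 2.250000, coefficient = 1

I ≈ (0.100000/2) × 21.700000 = 1.085000
Exact value: 1.083333
Error: 0.001667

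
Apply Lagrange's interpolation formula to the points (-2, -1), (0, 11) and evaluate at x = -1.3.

Lagrange interpolation formula:
P(x) = Σ yᵢ × Lᵢ(x)
where Lᵢ(x) = Π_{j≠i} (x - xⱼ)/(xᵢ - xⱼ)

L_0(-1.3) = (-1.3 - 0)/(-2 - 0) = 0.650000
L_1(-1.3) = (-1.3 - (-2))/(0 - (-2)) = 0.350000

P(-1.3) = (-1)×L_0(-1.3) + 11×L_1(-1.3)
P(-1.3) = 3.200000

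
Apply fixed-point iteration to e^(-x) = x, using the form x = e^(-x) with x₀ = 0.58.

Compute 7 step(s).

Equation: e^(-x) = x
Fixed-point form: x = e^(-x)
x₀ = 0.58

x_1 = g(0.580000) = 0.559898
x_2 = g(0.559898) = 0.571267
x_3 = g(0.571267) = 0.564809
x_4 = g(0.564809) = 0.568469
x_5 = g(0.568469) = 0.566392
x_6 = g(0.566392) = 0.567569
x_7 = g(0.567569) = 0.566902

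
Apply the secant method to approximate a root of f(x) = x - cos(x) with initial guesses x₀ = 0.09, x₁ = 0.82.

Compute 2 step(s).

f(x) = x - cos(x)
x₀ = 0.09, x₁ = 0.82

Secant formula: x_{n+1} = x_n - f(x_n)(x_n - x_{n-1})/(f(x_n) - f(x_{n-1}))

Iteration 1:
  f(0.090000) = -0.905953
  f(0.820000) = 0.137779
  x_2 = 0.820000 - 0.137779×(0.820000 - 0.090000)/(0.137779 - (-0.905953))
       = 0.723636
Iteration 2:
  f(0.820000) = 0.137779
  f(0.723636) = -0.025768
  x_3 = 0.723636 - (-0.025768)×(0.723636 - 0.820000)/(-0.025768 - 0.137779)
       = 0.738818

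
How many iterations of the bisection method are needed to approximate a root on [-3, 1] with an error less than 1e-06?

We need (b-a)/2^n ≤ 1e-06
(1 - (-3))/2^n ≤ 1e-06
4/2^n ≤ 1e-06
2^n ≥ 4000000
n ≥ log₂(4000000) = 21.93
n ≥ 22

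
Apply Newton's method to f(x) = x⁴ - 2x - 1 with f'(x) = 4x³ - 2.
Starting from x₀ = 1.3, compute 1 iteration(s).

f(x) = x⁴ - 2x - 1
f'(x) = 4x³ - 2
x₀ = 1.3

Newton-Raphson formula: x_{n+1} = x_n - f(x_n)/f'(x_n)

Iteration 1:
  f(1.300000) = -0.743900
  f'(1.300000) = 6.788000
  x_1 = 1.300000 - (-0.743900)/6.788000 = 1.409590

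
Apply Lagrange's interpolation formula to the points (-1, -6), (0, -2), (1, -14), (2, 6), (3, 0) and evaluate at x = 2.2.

Lagrange interpolation formula:
P(x) = Σ yᵢ × Lᵢ(x)
where Lᵢ(x) = Π_{j≠i} (x - xⱼ)/(xᵢ - xⱼ)

L_0(2.2) = (2.2 - 0)/(-1 - 0) × (2.2 - 1)/(-1 - 1) × (2.2 - 2)/(-1 - 2) × (2.2 - 3)/(-1 - 3) = -0.017600
L_1(2.2) = (2.2 - (-1))/(0 - (-1)) × (2.2 - 1)/(0 - 1) × (2.2 - 2)/(0 - 2) × (2.2 - 3)/(0 - 3) = 0.102400
L_2(2.2) = (2.2 - (-1))/(1 - (-1)) × (2.2 - 0)/(1 - 0) × (2.2 - 2)/(1 - 2) × (2.2 - 3)/(1 - 3) = -0.281600
L_3(2.2) = (2.2 - (-1))/(2 - (-1)) × (2.2 - 0)/(2 - 0) × (2.2 - 1)/(2 - 1) × (2.2 - 3)/(2 - 3) = 1.126400
L_4(2.2) = (2.2 - (-1))/(3 - (-1)) × (2.2 - 0)/(3 - 0) × (2.2 - 1)/(3 - 1) × (2.2 - 2)/(3 - 2) = 0.070400

P(2.2) = (-6)×L_0(2.2) + (-2)×L_1(2.2) + (-14)×L_2(2.2) + 6×L_3(2.2) + 0×L_4(2.2)
P(2.2) = 10.601600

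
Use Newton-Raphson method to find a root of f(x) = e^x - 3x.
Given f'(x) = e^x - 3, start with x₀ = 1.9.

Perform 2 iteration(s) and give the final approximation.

f(x) = e^x - 3x
f'(x) = e^x - 3
x₀ = 1.9

Newton-Raphson formula: x_{n+1} = x_n - f(x_n)/f'(x_n)

Iteration 1:
  f(1.900000) = 0.985894
  f'(1.900000) = 3.685894
  x_1 = 1.900000 - 0.985894/3.685894 = 1.632522
Iteration 2:
  f(1.632522) = 0.219198
  f'(1.632522) = 2.116765
  x_2 = 1.632522 - 0.219198/2.116765 = 1.528969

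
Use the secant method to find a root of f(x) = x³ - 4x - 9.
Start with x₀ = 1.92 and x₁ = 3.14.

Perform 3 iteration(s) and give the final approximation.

f(x) = x³ - 4x - 9
x₀ = 1.92, x₁ = 3.14

Secant formula: x_{n+1} = x_n - f(x_n)(x_n - x_{n-1})/(f(x_n) - f(x_{n-1}))

Iteration 1:
  f(1.920000) = -9.602112
  f(3.140000) = 9.399144
  x_2 = 3.140000 - 9.399144×(3.140000 - 1.920000)/(9.399144 - (-9.602112))
       = 2.536516
Iteration 2:
  f(3.140000) = 9.399144
  f(2.536516) = -2.826341
  x_3 = 2.536516 - (-2.826341)×(2.536516 - 3.140000)/(-2.826341 - 9.399144)
       = 2.676032
Iteration 3:
  f(2.536516) = -2.826341
  f(2.676032) = -0.540669
  x_4 = 2.676032 - (-0.540669)×(2.676032 - 2.536516)/(-0.540669 - (-2.826341))
       = 2.709034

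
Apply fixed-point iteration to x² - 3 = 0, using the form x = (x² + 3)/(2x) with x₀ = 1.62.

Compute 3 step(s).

Equation: x² - 3 = 0
Fixed-point form: x = (x² + 3)/(2x)
x₀ = 1.62

x_1 = g(1.620000) = 1.735926
x_2 = g(1.735926) = 1.732055
x_3 = g(1.732055) = 1.732051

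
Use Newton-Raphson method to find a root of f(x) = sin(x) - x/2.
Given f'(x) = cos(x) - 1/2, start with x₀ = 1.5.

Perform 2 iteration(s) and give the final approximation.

f(x) = sin(x) - x/2
f'(x) = cos(x) - 1/2
x₀ = 1.5

Newton-Raphson formula: x_{n+1} = x_n - f(x_n)/f'(x_n)

Iteration 1:
  f(1.500000) = 0.247495
  f'(1.500000) = -0.429263
  x_1 = 1.500000 - 0.247495/(-0.429263) = 2.076558
Iteration 2:
  f(2.076558) = -0.163473
  f'(2.076558) = -0.984474
  x_2 = 2.076558 - (-0.163473)/(-0.984474) = 1.910507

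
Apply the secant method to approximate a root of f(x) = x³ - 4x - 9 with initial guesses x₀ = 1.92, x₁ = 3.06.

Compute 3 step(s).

f(x) = x³ - 4x - 9
x₀ = 1.92, x₁ = 3.06

Secant formula: x_{n+1} = x_n - f(x_n)(x_n - x_{n-1})/(f(x_n) - f(x_{n-1}))

Iteration 1:
  f(1.920000) = -9.602112
  f(3.060000) = 7.412616
  x_2 = 3.060000 - 7.412616×(3.060000 - 1.920000)/(7.412616 - (-9.602112))
       = 2.563349
Iteration 2:
  f(3.060000) = 7.412616
  f(2.563349) = -2.410250
  x_3 = 2.563349 - (-2.410250)×(2.563349 - 3.060000)/(-2.410250 - 7.412616)
       = 2.685213
Iteration 3:
  f(2.563349) = -2.410250
  f(2.685213) = -0.379477
  x_4 = 2.685213 - (-0.379477)×(2.685213 - 2.563349)/(-0.379477 - (-2.410250))
       = 2.707985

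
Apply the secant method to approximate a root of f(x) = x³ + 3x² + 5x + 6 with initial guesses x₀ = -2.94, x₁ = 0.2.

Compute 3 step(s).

f(x) = x³ + 3x² + 5x + 6
x₀ = -2.94, x₁ = 0.2

Secant formula: x_{n+1} = x_n - f(x_n)(x_n - x_{n-1})/(f(x_n) - f(x_{n-1}))

Iteration 1:
  f(-2.940000) = -8.181384
  f(0.200000) = 7.128000
  x_2 = 0.200000 - 7.128000×(0.200000 - (-2.940000))/(7.128000 - (-8.181384))
       = -1.261974
Iteration 2:
  f(0.200000) = 7.128000
  f(-1.261974) = 2.458073
  x_3 = -1.261974 - 2.458073×(-1.261974 - 0.200000)/(2.458073 - 7.128000)
       = -2.031502
Iteration 3:
  f(-1.261974) = 2.458073
  f(-2.031502) = -0.160516
  x_4 = -2.031502 - (-0.160516)×(-2.031502 - (-1.261974))/(-0.160516 - 2.458073)
       = -1.984330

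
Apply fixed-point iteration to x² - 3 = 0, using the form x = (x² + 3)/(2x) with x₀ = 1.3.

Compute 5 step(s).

Equation: x² - 3 = 0
Fixed-point form: x = (x² + 3)/(2x)
x₀ = 1.3

x_1 = g(1.300000) = 1.803846
x_2 = g(1.803846) = 1.733480
x_3 = g(1.733480) = 1.732051
x_4 = g(1.732051) = 1.732051
x_5 = g(1.732051) = 1.732051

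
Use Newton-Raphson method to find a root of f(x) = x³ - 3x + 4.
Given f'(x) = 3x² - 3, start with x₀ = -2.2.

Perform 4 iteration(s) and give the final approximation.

f(x) = x³ - 3x + 4
f'(x) = 3x² - 3
x₀ = -2.2

Newton-Raphson formula: x_{n+1} = x_n - f(x_n)/f'(x_n)

Iteration 1:
  f(-2.200000) = -0.048000
  f'(-2.200000) = 11.520000
  x_1 = -2.200000 - (-0.048000)/11.520000 = -2.195833
Iteration 2:
  f(-2.195833) = -0.000115
  f'(-2.195833) = 11.465052
  x_2 = -2.195833 - (-0.000115)/11.465052 = -2.195823
Iteration 3:
  f(-2.195823) = 0.000000
  f'(-2.195823) = 11.464920
  x_3 = -2.195823 - 0.000000/11.464920 = -2.195823
Iteration 4:
  f(-2.195823) = 0.000000
  f'(-2.195823) = 11.464920
  x_4 = -2.195823 - 0.000000/11.464920 = -2.195823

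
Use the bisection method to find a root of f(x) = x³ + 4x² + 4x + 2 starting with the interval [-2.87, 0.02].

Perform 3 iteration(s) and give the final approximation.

f(x) = x³ + 4x² + 4x + 2
Initial interval: [-2.87, 0.02]

Iteration 1:
  c_1 = (-2.870000 + 0.020000)/2 = -1.425000
  f(c_1) = f(-1.425000) = 1.528859
  f(a) × f(c) < 0, new interval: [-2.870000, -1.425000]
Iteration 2:
  c_2 = (-2.870000 + (-1.425000))/2 = -2.147500
  f(c_2) = f(-2.147500) = 1.953278
  f(a) × f(c) < 0, new interval: [-2.870000, -2.147500]
Iteration 3:
  c_3 = (-2.870000 + (-2.147500))/2 = -2.508750
  f(c_3) = f(-2.508750) = 1.350669
  f(a) × f(c) < 0, new interval: [-2.870000, -2.508750]

After 3 iteration(s), the approximation is c_3 = -2.508750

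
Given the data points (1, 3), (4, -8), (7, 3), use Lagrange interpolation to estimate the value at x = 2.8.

Lagrange interpolation formula:
P(x) = Σ yᵢ × Lᵢ(x)
where Lᵢ(x) = Π_{j≠i} (x - xⱼ)/(xᵢ - xⱼ)

L_0(2.8) = (2.8 - 4)/(1 - 4) × (2.8 - 7)/(1 - 7) = 0.280000
L_1(2.8) = (2.8 - 1)/(4 - 1) × (2.8 - 7)/(4 - 7) = 0.840000
L_2(2.8) = (2.8 - 1)/(7 - 1) × (2.8 - 4)/(7 - 4) = -0.120000

P(2.8) = 3×L_0(2.8) + (-8)×L_1(2.8) + 3×L_2(2.8)
P(2.8) = -6.240000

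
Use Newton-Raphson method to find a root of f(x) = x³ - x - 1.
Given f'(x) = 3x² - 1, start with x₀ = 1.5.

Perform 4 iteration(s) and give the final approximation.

f(x) = x³ - x - 1
f'(x) = 3x² - 1
x₀ = 1.5

Newton-Raphson formula: x_{n+1} = x_n - f(x_n)/f'(x_n)

Iteration 1:
  f(1.500000) = 0.875000
  f'(1.500000) = 5.750000
  x_1 = 1.500000 - 0.875000/5.750000 = 1.347826
Iteration 2:
  f(1.347826) = 0.100682
  f'(1.347826) = 4.449905
  x_2 = 1.347826 - 0.100682/4.449905 = 1.325200
Iteration 3:
  f(1.325200) = 0.002058
  f'(1.325200) = 4.268468
  x_3 = 1.325200 - 0.002058/4.268468 = 1.324718
Iteration 4:
  f(1.324718) = 0.000001
  f'(1.324718) = 4.264635
  x_4 = 1.324718 - 0.000001/4.264635 = 1.324718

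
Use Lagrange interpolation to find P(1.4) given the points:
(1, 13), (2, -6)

Lagrange interpolation formula:
P(x) = Σ yᵢ × Lᵢ(x)
where Lᵢ(x) = Π_{j≠i} (x - xⱼ)/(xᵢ - xⱼ)

L_0(1.4) = (1.4 - 2)/(1 - 2) = 0.600000
L_1(1.4) = (1.4 - 1)/(2 - 1) = 0.400000

P(1.4) = 13×L_0(1.4) + (-6)×L_1(1.4)
P(1.4) = 5.400000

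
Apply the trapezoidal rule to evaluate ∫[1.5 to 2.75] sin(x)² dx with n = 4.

f(x) = sin(x)²
a = 1.5, b = 2.75, n = 4
h = (b - a)/n = 0.312500

Trapezoidal rule: (h/2)[f(x₀) + 2f(x₁) + 2f(x₂) + ... + f(xₙ)]

x_0 = 1.5000, f(x_0) = 0.994996, coefficient = 1
x_1 = 1.8125, f(x_1) = 0.942708, coefficient = 2
x_2 = 2.1250, f(x_2) = 0.723044, coefficient = 2
x_3 = 2.4375, f(x_3) = 0.419052, coefficient = 2
x_4 = 2.7500, f(x_4) = 0.145665, coefficient = 1

I ≈ (0.312500/2) × 5.310270 = 0.829730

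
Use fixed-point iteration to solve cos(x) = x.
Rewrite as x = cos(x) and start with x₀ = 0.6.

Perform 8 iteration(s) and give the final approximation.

Equation: cos(x) = x
Fixed-point form: x = cos(x)
x₀ = 0.6

x_1 = g(0.600000) = 0.825336
x_2 = g(0.825336) = 0.678310
x_3 = g(0.678310) = 0.778634
x_4 = g(0.778634) = 0.711874
x_5 = g(0.711874) = 0.757139
x_6 = g(0.757139) = 0.726804
x_7 = g(0.726804) = 0.747302
x_8 = g(0.747302) = 0.733525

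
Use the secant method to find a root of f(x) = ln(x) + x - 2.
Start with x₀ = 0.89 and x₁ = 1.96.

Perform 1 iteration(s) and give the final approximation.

f(x) = ln(x) + x - 2
x₀ = 0.89, x₁ = 1.96

Secant formula: x_{n+1} = x_n - f(x_n)(x_n - x_{n-1})/(f(x_n) - f(x_{n-1}))

Iteration 1:
  f(0.890000) = -1.226534
  f(1.960000) = 0.632944
  x_2 = 1.960000 - 0.632944×(1.960000 - 0.890000)/(0.632944 - (-1.226534))
       = 1.595785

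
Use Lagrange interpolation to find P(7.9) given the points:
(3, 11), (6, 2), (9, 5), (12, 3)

Lagrange interpolation formula:
P(x) = Σ yᵢ × Lᵢ(x)
where Lᵢ(x) = Π_{j≠i} (x - xⱼ)/(xᵢ - xⱼ)

L_0(7.9) = (7.9 - 6)/(3 - 6) × (7.9 - 9)/(3 - 9) × (7.9 - 12)/(3 - 12) = -0.052895
L_1(7.9) = (7.9 - 3)/(6 - 3) × (7.9 - 9)/(6 - 9) × (7.9 - 12)/(6 - 12) = 0.409241
L_2(7.9) = (7.9 - 3)/(9 - 3) × (7.9 - 6)/(9 - 6) × (7.9 - 12)/(9 - 12) = 0.706870
L_3(7.9) = (7.9 - 3)/(12 - 3) × (7.9 - 6)/(12 - 6) × (7.9 - 9)/(12 - 9) = -0.063216

P(7.9) = 11×L_0(7.9) + 2×L_1(7.9) + 5×L_2(7.9) + 3×L_3(7.9)
P(7.9) = 3.581340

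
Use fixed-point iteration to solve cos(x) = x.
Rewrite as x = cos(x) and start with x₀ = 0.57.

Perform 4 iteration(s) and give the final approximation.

Equation: cos(x) = x
Fixed-point form: x = cos(x)
x₀ = 0.57

x_1 = g(0.570000) = 0.841901
x_2 = g(0.841901) = 0.666046
x_3 = g(0.666046) = 0.786271
x_4 = g(0.786271) = 0.706489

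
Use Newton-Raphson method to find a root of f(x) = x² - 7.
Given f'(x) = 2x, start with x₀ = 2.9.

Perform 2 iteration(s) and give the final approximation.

f(x) = x² - 7
f'(x) = 2x
x₀ = 2.9

Newton-Raphson formula: x_{n+1} = x_n - f(x_n)/f'(x_n)

Iteration 1:
  f(2.900000) = 1.410000
  f'(2.900000) = 5.800000
  x_1 = 2.900000 - 1.410000/5.800000 = 2.656897
Iteration 2:
  f(2.656897) = 0.059099
  f'(2.656897) = 5.313793
  x_2 = 2.656897 - 0.059099/5.313793 = 2.645775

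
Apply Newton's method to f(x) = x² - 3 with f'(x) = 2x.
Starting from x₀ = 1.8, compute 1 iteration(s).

f(x) = x² - 3
f'(x) = 2x
x₀ = 1.8

Newton-Raphson formula: x_{n+1} = x_n - f(x_n)/f'(x_n)

Iteration 1:
  f(1.800000) = 0.240000
  f'(1.800000) = 3.600000
  x_1 = 1.800000 - 0.240000/3.600000 = 1.733333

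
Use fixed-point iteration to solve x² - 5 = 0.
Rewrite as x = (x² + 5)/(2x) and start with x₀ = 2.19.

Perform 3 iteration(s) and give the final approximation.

Equation: x² - 5 = 0
Fixed-point form: x = (x² + 5)/(2x)
x₀ = 2.19

x_1 = g(2.190000) = 2.236553
x_2 = g(2.236553) = 2.236068
x_3 = g(2.236068) = 2.236068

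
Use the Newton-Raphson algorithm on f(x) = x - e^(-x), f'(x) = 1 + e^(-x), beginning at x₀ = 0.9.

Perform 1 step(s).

f(x) = x - e^(-x)
f'(x) = 1 + e^(-x)
x₀ = 0.9

Newton-Raphson formula: x_{n+1} = x_n - f(x_n)/f'(x_n)

Iteration 1:
  f(0.900000) = 0.493430
  f'(0.900000) = 1.406570
  x_1 = 0.900000 - 0.493430/1.406570 = 0.549196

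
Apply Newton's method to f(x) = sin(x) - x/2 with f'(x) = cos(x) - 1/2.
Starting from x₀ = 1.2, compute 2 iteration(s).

f(x) = sin(x) - x/2
f'(x) = cos(x) - 1/2
x₀ = 1.2

Newton-Raphson formula: x_{n+1} = x_n - f(x_n)/f'(x_n)

Iteration 1:
  f(1.200000) = 0.332039
  f'(1.200000) = -0.137642
  x_1 = 1.200000 - 0.332039/(-0.137642) = 3.612334
Iteration 2:
  f(3.612334) = -2.259714
  f'(3.612334) = -1.391232
  x_2 = 3.612334 - (-2.259714)/(-1.391232) = 1.988080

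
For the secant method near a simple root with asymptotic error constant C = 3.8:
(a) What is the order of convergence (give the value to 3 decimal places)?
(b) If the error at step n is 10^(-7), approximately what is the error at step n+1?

(a) Secant method has superlinear convergence with order φ = (1+√5)/2 ≈ 1.618.
    This means |e_{n+1}| ≈ C|e_n|^1.618.

(b) With |e_n| = 10^(-7) and C = 3.8:
    |e_{n+1}| ≈ 3.8 × (10^(-7))^1.618 = 3.8 × 10^(-11.33)

(a) ≈ 1.618 (golden ratio); (b) |e_{n+1}| ≈ 1.793e-11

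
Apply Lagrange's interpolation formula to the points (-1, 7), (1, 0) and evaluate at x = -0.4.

Lagrange interpolation formula:
P(x) = Σ yᵢ × Lᵢ(x)
where Lᵢ(x) = Π_{j≠i} (x - xⱼ)/(xᵢ - xⱼ)

L_0(-0.4) = (-0.4 - 1)/(-1 - 1) = 0.700000
L_1(-0.4) = (-0.4 - (-1))/(1 - (-1)) = 0.300000

P(-0.4) = 7×L_0(-0.4) + 0×L_1(-0.4)
P(-0.4) = 4.900000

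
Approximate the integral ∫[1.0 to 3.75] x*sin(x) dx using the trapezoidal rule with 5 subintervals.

f(x) = x*sin(x)
a = 1.0, b = 3.75, n = 5
h = (b - a)/n = 0.550000

Trapezoidal rule: (h/2)[f(x₀) + 2f(x₁) + 2f(x₂) + ... + f(xₙ)]

x_0 = 1.0000, f(x_0) = 0.841471, coefficient = 1
x_1 = 1.5500, f(x_1) = 1.549665, coefficient = 2
x_2 = 2.1000, f(x_2) = 1.812740, coefficient = 2
x_3 = 2.6500, f(x_3) = 1.250881, coefficient = 2
x_4 = 3.2000, f(x_4) = -0.186797, coefficient = 2
x_5 = 3.7500, f(x_5) = -2.143355, coefficient = 1

I ≈ (0.550000/2) × 7.551092 = 2.076550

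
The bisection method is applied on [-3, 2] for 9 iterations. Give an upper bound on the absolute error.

Bisection error bound: |error| ≤ (b-a)/2^n
|error| ≤ (2 - (-3))/2^9 = 5/2^9
|error| ≤ 0.0097656250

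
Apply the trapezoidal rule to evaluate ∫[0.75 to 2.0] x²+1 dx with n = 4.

f(x) = x²+1
a = 0.75, b = 2.0, n = 4
h = (b - a)/n = 0.312500

Trapezoidal rule: (h/2)[f(x₀) + 2f(x₁) + 2f(x₂) + ... + f(xₙ)]

x_0 = 0.7500, f(x_0) = 1.562500, coefficient = 1
x_1 = 1.0625, f(x_1) = 2.128906, coefficient = 2
x_2 = 1.3750, f(x_2) = 2.890625, coefficient = 2
x_3 = 1.6875, f(x_3) = 3.847656, coefficient = 2
x_4 = 2.0000, f(x_4) = 5.000000, coefficient = 1

I ≈ (0.312500/2) × 24.296875 = 3.796387
Exact value: 3.776042
Error: 0.020345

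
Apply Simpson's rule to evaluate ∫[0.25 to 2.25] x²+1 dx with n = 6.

f(x) = x²+1
a = 0.25, b = 2.25, n = 6
h = (b - a)/n = 0.333333

Simpson's rule: (h/3)[f(x₀) + 4f(x₁) + 2f(x₂) + ... + f(xₙ)]

x_0 = 0.2500, f(x_0) = 1.062500, coefficient = 1
x_1 = 0.5833, f(x_1) = 1.340278, coefficient = 4
x_2 = 0.9167, f(x_2) = 1.840278, coefficient = 2
x_3 = 1.2500, f(x_3) = 2.562500, coefficient = 4
x_4 = 1.5833, f(x_4) = 3.506944, coefficient = 2
x_5 = 1.9167, f(x_5) = 4.673611, coefficient = 4
x_6 = 2.2500, f(x_6) = 6.062500, coefficient = 1

I ≈ (0.333333/3) × 52.125000 = 5.791667
Exact value: 5.791667
Error: 0.000000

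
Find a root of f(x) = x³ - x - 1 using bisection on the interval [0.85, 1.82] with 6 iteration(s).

f(x) = x³ - x - 1
Initial interval: [0.85, 1.82]

Iteration 1:
  c_1 = (0.850000 + 1.820000)/2 = 1.335000
  f(c_1) = f(1.335000) = 0.044270
  f(a) × f(c) < 0, new interval: [0.850000, 1.335000]
Iteration 2:
  c_2 = (0.850000 + 1.335000)/2 = 1.092500
  f(c_2) = f(1.092500) = -0.788540
  f(a) × f(c) ≥ 0, new interval: [1.092500, 1.335000]
Iteration 3:
  c_3 = (1.092500 + 1.335000)/2 = 1.213750
  f(c_3) = f(1.213750) = -0.425667
  f(a) × f(c) ≥ 0, new interval: [1.213750, 1.335000]
Iteration 4:
  c_4 = (1.213750 + 1.335000)/2 = 1.274375
  f(c_4) = f(1.274375) = -0.204750
  f(a) × f(c) ≥ 0, new interval: [1.274375, 1.335000]
Iteration 5:
  c_5 = (1.274375 + 1.335000)/2 = 1.304688
  f(c_5) = f(1.304688) = -0.083836
  f(a) × f(c) ≥ 0, new interval: [1.304688, 1.335000]
Iteration 6:
  c_6 = (1.304688 + 1.335000)/2 = 1.319844
  f(c_6) = f(1.319844) = -0.020692
  f(a) × f(c) ≥ 0, new interval: [1.319844, 1.335000]

After 6 iteration(s), the approximation is c_6 = 1.319844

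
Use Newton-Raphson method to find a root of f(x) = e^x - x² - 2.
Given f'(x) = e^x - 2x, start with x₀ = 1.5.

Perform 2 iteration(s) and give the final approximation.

f(x) = e^x - x² - 2
f'(x) = e^x - 2x
x₀ = 1.5

Newton-Raphson formula: x_{n+1} = x_n - f(x_n)/f'(x_n)

Iteration 1:
  f(1.500000) = 0.231689
  f'(1.500000) = 1.481689
  x_1 = 1.500000 - 0.231689/1.481689 = 1.343632
Iteration 2:
  f(1.343632) = 0.027592
  f'(1.343632) = 1.145675
  x_2 = 1.343632 - 0.027592/1.145675 = 1.319548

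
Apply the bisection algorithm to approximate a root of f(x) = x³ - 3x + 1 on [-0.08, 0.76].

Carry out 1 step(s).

f(x) = x³ - 3x + 1
Initial interval: [-0.08, 0.76]

Iteration 1:
  c_1 = (-0.080000 + 0.760000)/2 = 0.340000
  f(c_1) = f(0.340000) = 0.019304
  f(a) × f(c) ≥ 0, new interval: [0.340000, 0.760000]

After 1 iteration(s), the approximation is c_1 = 0.340000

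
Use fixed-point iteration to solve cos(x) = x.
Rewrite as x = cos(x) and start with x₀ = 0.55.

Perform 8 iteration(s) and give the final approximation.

Equation: cos(x) = x
Fixed-point form: x = cos(x)
x₀ = 0.55

x_1 = g(0.550000) = 0.852525
x_2 = g(0.852525) = 0.658084
x_3 = g(0.658084) = 0.791165
x_4 = g(0.791165) = 0.703017
x_5 = g(0.703017) = 0.762895
x_6 = g(0.762895) = 0.722839
x_7 = g(0.722839) = 0.749931
x_8 = g(0.749931) = 0.731736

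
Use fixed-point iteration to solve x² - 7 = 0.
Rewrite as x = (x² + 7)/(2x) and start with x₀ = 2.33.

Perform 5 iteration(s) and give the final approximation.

Equation: x² - 7 = 0
Fixed-point form: x = (x² + 7)/(2x)
x₀ = 2.33

x_1 = g(2.330000) = 2.667146
x_2 = g(2.667146) = 2.645837
x_3 = g(2.645837) = 2.645751
x_4 = g(2.645751) = 2.645751
x_5 = g(2.645751) = 2.645751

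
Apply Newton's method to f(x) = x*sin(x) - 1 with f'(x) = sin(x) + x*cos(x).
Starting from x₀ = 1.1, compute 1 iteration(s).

f(x) = x*sin(x) - 1
f'(x) = sin(x) + x*cos(x)
x₀ = 1.1

Newton-Raphson formula: x_{n+1} = x_n - f(x_n)/f'(x_n)

Iteration 1:
  f(1.100000) = -0.019672
  f'(1.100000) = 1.390163
  x_1 = 1.100000 - (-0.019672)/1.390163 = 1.114151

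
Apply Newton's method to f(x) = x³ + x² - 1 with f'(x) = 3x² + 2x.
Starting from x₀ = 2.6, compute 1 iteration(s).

f(x) = x³ + x² - 1
f'(x) = 3x² + 2x
x₀ = 2.6

Newton-Raphson formula: x_{n+1} = x_n - f(x_n)/f'(x_n)

Iteration 1:
  f(2.600000) = 23.336000
  f'(2.600000) = 25.480000
  x_1 = 2.600000 - 23.336000/25.480000 = 1.684144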